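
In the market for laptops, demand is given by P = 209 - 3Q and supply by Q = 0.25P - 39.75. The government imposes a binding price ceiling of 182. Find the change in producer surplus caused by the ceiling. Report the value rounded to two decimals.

-35.92

Rewriting supply in inverse form: P = 159 + 4Q.
Free-market equilibrium: 209 - 3Q = 159 + 4Q gives Q* = 7.1429, P* = 187.5714.
At the ceiling price 182, quantity supplied is (182 - 159)/4 = 5.75; supply is the short side, so Q = 5.75 trades at P = 182.
PS goes from (1/2)(7.1429)(28.5714) = 102.0408 to 66.125 (computed as (182 - 159)(5.75) - (1/2)(4)(5.75)^2), a change of -35.9158.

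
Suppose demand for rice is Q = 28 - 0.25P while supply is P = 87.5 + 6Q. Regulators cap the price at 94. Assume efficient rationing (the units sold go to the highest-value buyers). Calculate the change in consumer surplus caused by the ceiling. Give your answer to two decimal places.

5.15

Rewriting demand in inverse form: P = 112 - 4Q.
Free-market equilibrium: 112 - 4Q = 87.5 + 6Q gives Q* = 2.45, P* = 102.2.
At P = 94, sellers supply (94 - 87.5)/6 = 1.0833 while buyers want more, so the quantity traded is 1.0833 at price 94.
CS goes from (1/2)(2.45)(9.8) = 12.005 to 17.1528 (computed as (112 - 94)(1.0833) - (1/2)(4)(1.0833)^2), a change of 5.1478.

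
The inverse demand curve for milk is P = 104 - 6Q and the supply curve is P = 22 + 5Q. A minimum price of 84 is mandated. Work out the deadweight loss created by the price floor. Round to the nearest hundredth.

Without the control, 104 - 6Q = 22 + 5Q so Q* = 7.4545 and P* = 59.2727.
At P = 84, buyers demand (104 - 84)/6 = 3.3333 while sellers would supply more, so the quantity traded is 3.3333 at price 84.
The lost-trades triangle has base Q* - 3.3333 = 4.1212 and height equal to the gap between the curves at Q = 3.3333, which is 84 - 38.6667 = 45.3333. DWL = (1/2)(4.1212)(45.3333) = 93.4141.

93.41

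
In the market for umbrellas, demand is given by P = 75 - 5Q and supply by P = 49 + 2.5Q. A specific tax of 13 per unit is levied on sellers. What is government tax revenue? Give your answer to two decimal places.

22.53

Pre-tax equilibrium: 75 - 5Q = 49 + 2.5Q gives Q* = 3.4667, P* = 57.6667.
A tax on sellers shifts supply up by 13: 75 - 5Q = 49 + 2.5Q + 13, so Q_t = 1.7333. Buyers pay P_b = 66.3333; sellers receive P_s = P_b - 13 = 53.3333.
Revenue is the tax times quantity traded: 13 x 1.7333 = 22.5333.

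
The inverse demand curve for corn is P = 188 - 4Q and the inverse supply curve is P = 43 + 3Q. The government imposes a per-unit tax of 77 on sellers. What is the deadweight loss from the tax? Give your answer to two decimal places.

Pre-tax equilibrium: 188 - 4Q = 43 + 3Q gives Q* = 20.7143, P* = 105.1429.
With the tax, sellers need 77 more per unit: 188 - 4Q = 43 + 3Q + 77, so Q_t = 9.7143. Buyers pay P_b = 149.1429; sellers receive P_s = P_b - 77 = 72.1429.
Deadweight loss is the triangle between the curves from Q_t to Q*: (1/2)(20.7143 - 9.7143)(77) = 423.5.

423.50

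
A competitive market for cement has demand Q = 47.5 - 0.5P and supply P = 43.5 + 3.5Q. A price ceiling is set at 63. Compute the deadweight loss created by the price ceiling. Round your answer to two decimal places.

Rewriting demand in inverse form: P = 95 - 2Q.
Without the control, 95 - 2Q = 43.5 + 3.5Q so Q* = 9.3636 and P* = 76.2727.
At the ceiling price 63, quantity supplied is (63 - 43.5)/3.5 = 5.5714; supply is the short side, so Q = 5.5714 trades at P = 63.
The lost-trades triangle has base Q* - 5.5714 = 3.7922 and height equal to the gap between the curves at Q = 5.5714, which is 83.8571 - 63 = 20.8571. DWL = (1/2)(3.7922)(20.8571) = 39.5473.

39.55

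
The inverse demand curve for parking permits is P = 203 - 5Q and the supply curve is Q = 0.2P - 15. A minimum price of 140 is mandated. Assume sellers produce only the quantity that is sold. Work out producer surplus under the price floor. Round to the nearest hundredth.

Rewriting supply in inverse form: P = 75 + 5Q.
Free-market equilibrium: 203 - 5Q = 75 + 5Q gives Q* = 12.8, P* = 139.
At the floor price 140, quantity demanded is (203 - 140)/5 = 12.6; demand is the short side, so Q = 12.6 trades at P = 140.
The supply price at Q = 12.6 is 138. PS is the trapezoid between 140 and supply over [0, 12.6]: (1/2)[(140 - 75) + (140 - 138)](12.6) = 422.1.

422.10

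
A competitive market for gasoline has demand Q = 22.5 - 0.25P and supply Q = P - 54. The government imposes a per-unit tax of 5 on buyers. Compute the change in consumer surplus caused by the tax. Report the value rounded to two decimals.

Rewriting demand in inverse form: P = 90 - 4Q.
Rewriting supply in inverse form: P = 54 + Q.
Without the tax, 90 - 4Q = 54 + Q so Q* = 7.2 and P* = 61.2.
With the tax, buyers' net willingness to pay falls by 5: (90 - 5) - 4Q = 54 + Q, so Q_t = 6.2. Buyers pay P_b = 65.2; sellers receive P_s = P_b - 5 = 60.2.
Consumers lose the trapezoid between P* and P_b out to Q_t plus the triangle from Q_t to Q*: change in CS = 76.88 - 103.68 = -26.8.

-26.80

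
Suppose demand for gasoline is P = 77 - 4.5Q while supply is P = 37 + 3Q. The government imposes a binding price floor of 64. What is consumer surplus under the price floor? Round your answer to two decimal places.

Without the control, 77 - 4.5Q = 37 + 3Q so Q* = 5.3333 and P* = 53.
At the floor price 64, quantity demanded is (77 - 64)/4.5 = 2.8889; demand is the short side, so Q = 2.8889 trades at P = 64.
CS is the triangle under demand above 64: (1/2)(2.8889)(77 - 64) = 18.7778.

18.78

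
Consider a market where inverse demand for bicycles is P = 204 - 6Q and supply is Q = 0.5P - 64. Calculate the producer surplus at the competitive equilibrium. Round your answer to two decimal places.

90.25

Rewriting supply in inverse form: P = 128 + 2Q.
Equilibrium: 204 - 6Q = 128 + 2Q, so Q* = 9.5 and P* = 147.
Producer surplus is the triangle above supply below P*: (1/2)(9.5)(147 - 128) = (1/2)(9.5)(19) = 90.25.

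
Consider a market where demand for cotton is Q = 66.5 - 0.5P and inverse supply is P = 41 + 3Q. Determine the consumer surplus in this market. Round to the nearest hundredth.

338.56

Rewriting demand in inverse form: P = 133 - 2Q.
Setting demand equal to supply, 92 = 5Q, so Q* = 18.4 and P* = 96.2.
The demand choke price is 133, so CS = (1/2)(Q*)(133 - P*) = (1/2)(18.4)(36.8) = 338.56.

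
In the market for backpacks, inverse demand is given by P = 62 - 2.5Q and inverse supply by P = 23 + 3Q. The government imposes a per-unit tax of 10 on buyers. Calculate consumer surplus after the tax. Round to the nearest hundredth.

34.75

Without the tax, 62 - 2.5Q = 23 + 3Q so Q* = 7.0909 and P* = 44.2727.
With the tax, buyers' net willingness to pay falls by 10: (62 - 10) - 2.5Q = 23 + 3Q, so Q_t = 5.2727. Buyers pay P_b = 48.8182; sellers receive P_s = P_b - 10 = 38.8182.
CS = (1/2)(Q_t)(62 - P_b) = (1/2)(5.2727)(13.1818) = 34.7521.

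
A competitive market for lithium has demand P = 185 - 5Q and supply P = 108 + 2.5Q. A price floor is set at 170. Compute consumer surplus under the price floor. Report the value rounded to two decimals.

Without the control, 185 - 5Q = 108 + 2.5Q so Q* = 10.2667 and P* = 133.6667.
At P = 170, buyers demand (185 - 170)/5 = 3 while sellers would supply more, so the quantity traded is 3 at price 170.
CS is the triangle under demand above 170: (1/2)(3)(185 - 170) = 22.5.

22.50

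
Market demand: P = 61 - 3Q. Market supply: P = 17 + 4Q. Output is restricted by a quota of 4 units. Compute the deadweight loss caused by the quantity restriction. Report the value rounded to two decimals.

Unrestricted equilibrium: Q* = (61 - 17)/(3 + 4) = 6.2857.
At Q = 4 the demand price is 61 - 3(4) = 49 and the supply price is 17 + 4(4) = 33.
DWL = (1/2)(gap between curves at 4) x (Q* - 4) = (1/2)(16)(2.2857) = 18.2857.

18.29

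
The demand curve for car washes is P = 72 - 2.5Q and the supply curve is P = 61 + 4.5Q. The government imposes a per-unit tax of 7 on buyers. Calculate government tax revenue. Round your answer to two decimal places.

Without the tax, 72 - 2.5Q = 61 + 4.5Q so Q* = 1.5714 and P* = 68.0714.
A tax on buyers shifts demand down by 7: (72 - 7) - 2.5Q = 61 + 4.5Q, so Q_t = 0.5714. Buyers pay P_b = 70.5714; sellers receive P_s = P_b - 7 = 63.5714.
Tax revenue = t x Q_t = 7 x 0.5714 = 4.

4.00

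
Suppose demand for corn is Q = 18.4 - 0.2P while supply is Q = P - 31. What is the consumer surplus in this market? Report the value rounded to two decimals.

Rewriting demand in inverse form: P = 92 - 5Q.
Rewriting supply in inverse form: P = 31 + Q.
Setting demand equal to supply, 61 = 6Q, so Q* = 10.1667 and P* = 41.1667.
The demand choke price is 92, so CS = (1/2)(Q*)(92 - P*) = (1/2)(10.1667)(50.8333) = 258.4028.

258.40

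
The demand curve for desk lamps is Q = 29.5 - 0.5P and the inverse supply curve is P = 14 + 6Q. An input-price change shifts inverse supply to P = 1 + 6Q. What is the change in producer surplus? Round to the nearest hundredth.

Rewriting demand in inverse form: P = 59 - 2Q.
Initial equilibrium: Q_0 = 5.625, P_0 = 47.75; CS_0 = (1/2)(5.625)(11.25) = 31.6406, PS_0 = (1/2)(5.625)(33.75) = 94.9219.
New equilibrium: 59 - 2Q = 1 + 6Q gives Q_1 = 7.25, P_1 = 44.5; CS_1 = 52.5625, PS_1 = 157.6875.
Change in producer surplus = 157.6875 - 94.9219 = 62.7656.

62.77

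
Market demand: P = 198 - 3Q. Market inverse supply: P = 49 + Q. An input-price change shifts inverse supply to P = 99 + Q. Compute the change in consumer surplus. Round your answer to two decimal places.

Initial equilibrium: Q_0 = 37.25, P_0 = 86.25; CS_0 = (1/2)(37.25)(111.75) = 2081.3438, PS_0 = (1/2)(37.25)(37.25) = 693.7812.
New equilibrium: 198 - 3Q = 99 + Q gives Q_1 = 24.75, P_1 = 123.75; CS_1 = 918.8438, PS_1 = 306.2812.
Change in consumer surplus = 918.8438 - 2081.3438 = -1162.5.

-1162.50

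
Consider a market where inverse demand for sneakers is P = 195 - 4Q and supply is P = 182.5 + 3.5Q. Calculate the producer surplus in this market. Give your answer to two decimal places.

4.86

Setting demand equal to supply, 12.5 = 7.5Q, so Q* = 1.6667 and P* = 188.3333.
Producer surplus is the triangle above supply below P*: (1/2)(1.6667)(188.3333 - 182.5) = (1/2)(1.6667)(5.8333) = 4.8611.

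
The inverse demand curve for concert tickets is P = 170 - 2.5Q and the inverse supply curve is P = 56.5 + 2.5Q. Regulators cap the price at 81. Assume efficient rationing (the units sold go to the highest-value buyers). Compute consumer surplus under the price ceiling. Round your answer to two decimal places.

Without the control, 170 - 2.5Q = 56.5 + 2.5Q so Q* = 22.7 and P* = 113.25.
At P = 81, sellers supply (81 - 56.5)/2.5 = 9.8 while buyers want more, so the quantity traded is 9.8 at price 81.
The demand price at Q = 9.8 is 145.5. CS is the trapezoid between demand and 81 over [0, 9.8]: (1/2)[(170 - 81) + (145.5 - 81)](9.8) = 752.15.

752.15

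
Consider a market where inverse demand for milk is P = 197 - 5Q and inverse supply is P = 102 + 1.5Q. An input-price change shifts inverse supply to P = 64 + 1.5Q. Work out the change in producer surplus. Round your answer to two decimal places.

Initial equilibrium: Q_0 = 14.6154, P_0 = 123.9231; CS_0 = (1/2)(14.6154)(73.0769) = 534.0237, PS_0 = (1/2)(14.6154)(21.9231) = 160.2071.
New equilibrium: 197 - 5Q = 64 + 1.5Q gives Q_1 = 20.4615, P_1 = 94.6923; CS_1 = 1046.6864, PS_1 = 314.0059.
Change in producer surplus = 314.0059 - 160.2071 = 153.7988.

153.80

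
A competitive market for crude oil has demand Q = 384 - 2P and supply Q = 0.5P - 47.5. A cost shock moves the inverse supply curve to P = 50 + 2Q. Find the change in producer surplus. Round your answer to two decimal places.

1720.80

Rewriting demand in inverse form: P = 192 - 0.5Q.
Rewriting supply in inverse form: P = 95 + 2Q.
Initial equilibrium: Q_0 = 38.8, P_0 = 172.6; CS_0 = (1/2)(38.8)(19.4) = 376.36, PS_0 = (1/2)(38.8)(77.6) = 1505.44.
New equilibrium: 192 - 0.5Q = 50 + 2Q gives Q_1 = 56.8, P_1 = 163.6; CS_1 = 806.56, PS_1 = 3226.24.
Change in producer surplus = 3226.24 - 1505.44 = 1720.8.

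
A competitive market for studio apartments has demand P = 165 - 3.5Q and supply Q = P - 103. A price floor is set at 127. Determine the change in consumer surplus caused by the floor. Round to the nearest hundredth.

Rewriting supply in inverse form: P = 103 + Q.
Without the control, 165 - 3.5Q = 103 + Q so Q* = 13.7778 and P* = 116.7778.
At P = 127, buyers demand (165 - 127)/3.5 = 10.8571 while sellers would supply more, so the quantity traded is 10.8571 at price 127.
CS goes from (1/2)(13.7778)(48.2222) = 332.1975 to 206.2857 (computed as (165 - 127)(10.8571) - (1/2)(3.5)(10.8571)^2), a change of -125.9118.

-125.91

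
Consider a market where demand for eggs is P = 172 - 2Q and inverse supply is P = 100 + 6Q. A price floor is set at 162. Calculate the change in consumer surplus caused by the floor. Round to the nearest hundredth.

Without the control, 172 - 2Q = 100 + 6Q so Q* = 9 and P* = 154.
At the floor price 162, quantity demanded is (172 - 162)/2 = 5; demand is the short side, so Q = 5 trades at P = 162.
CS goes from (1/2)(9)(18) = 81 to 25 (computed as (172 - 162)(5) - (1/2)(2)(5)^2), a change of -56.

-56.00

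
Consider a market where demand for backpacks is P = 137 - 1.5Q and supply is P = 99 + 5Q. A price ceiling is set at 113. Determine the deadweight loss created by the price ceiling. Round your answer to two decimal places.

30.16

Free-market equilibrium: 137 - 1.5Q = 99 + 5Q gives Q* = 5.8462, P* = 128.2308.
At the ceiling price 113, quantity supplied is (113 - 99)/5 = 2.8; supply is the short side, so Q = 2.8 trades at P = 113.
At Q = 2.8 the demand price is 132.8 and the supply price is 113. Deadweight loss is the triangle between the curves from 2.8 to 5.8462: (1/2)(132.8 - 113)(5.8462 - 2.8) = 30.1569.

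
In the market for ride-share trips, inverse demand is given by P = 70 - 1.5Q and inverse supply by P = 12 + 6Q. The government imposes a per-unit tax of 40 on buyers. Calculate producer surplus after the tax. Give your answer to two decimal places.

17.28

Pre-tax equilibrium: 70 - 1.5Q = 12 + 6Q gives Q* = 7.7333, P* = 58.4.
With the tax, buyers' net willingness to pay falls by 40: (70 - 40) - 1.5Q = 12 + 6Q, so Q_t = 2.4. Buyers pay P_b = 66.4; sellers receive P_s = P_b - 40 = 26.4.
PS = (1/2)(Q_t)(P_s - 12) = (1/2)(2.4)(14.4) = 17.28.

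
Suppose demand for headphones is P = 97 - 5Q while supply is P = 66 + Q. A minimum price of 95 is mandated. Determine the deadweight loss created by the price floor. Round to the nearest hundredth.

Free-market equilibrium: 97 - 5Q = 66 + Q gives Q* = 5.1667, P* = 71.1667.
At P = 95, buyers demand (97 - 95)/5 = 0.4 while sellers would supply more, so the quantity traded is 0.4 at price 95.
The lost-trades triangle has base Q* - 0.4 = 4.7667 and height equal to the gap between the curves at Q = 0.4, which is 95 - 66.4 = 28.6. DWL = (1/2)(4.7667)(28.6) = 68.1633.

68.16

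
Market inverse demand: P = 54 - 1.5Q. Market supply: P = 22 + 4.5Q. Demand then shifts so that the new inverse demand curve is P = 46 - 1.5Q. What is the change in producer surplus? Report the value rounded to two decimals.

-28.00

Initial equilibrium: Q_0 = 5.3333, P_0 = 46; CS_0 = (1/2)(5.3333)(8) = 21.3333, PS_0 = (1/2)(5.3333)(24) = 64.
New equilibrium: 46 - 1.5Q = 22 + 4.5Q gives Q_1 = 4, P_1 = 40; CS_1 = 12, PS_1 = 36.
Change in producer surplus = 36 - 64 = -28.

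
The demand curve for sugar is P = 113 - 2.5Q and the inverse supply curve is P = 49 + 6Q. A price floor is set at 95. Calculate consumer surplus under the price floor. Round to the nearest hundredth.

64.80

Without the control, 113 - 2.5Q = 49 + 6Q so Q* = 7.5294 and P* = 94.1765.
At P = 95, buyers demand (113 - 95)/2.5 = 7.2 while sellers would supply more, so the quantity traded is 7.2 at price 95.
CS is the triangle under demand above 95: (1/2)(7.2)(113 - 95) = 64.8.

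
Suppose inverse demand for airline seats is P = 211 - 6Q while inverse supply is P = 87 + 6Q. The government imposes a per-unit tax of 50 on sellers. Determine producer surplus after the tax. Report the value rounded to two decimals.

Pre-tax equilibrium: 211 - 6Q = 87 + 6Q gives Q* = 10.3333, P* = 149.
A tax on sellers shifts supply up by 50: 211 - 6Q = 87 + 6Q + 50, so Q_t = 6.1667. Buyers pay P_b = 174; sellers receive P_s = P_b - 50 = 124.
PS = (1/2)(Q_t)(P_s - 87) = (1/2)(6.1667)(37) = 114.0833.

114.08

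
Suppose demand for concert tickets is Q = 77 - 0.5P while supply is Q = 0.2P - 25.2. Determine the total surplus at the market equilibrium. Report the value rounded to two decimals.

56.00

Rewriting demand in inverse form: P = 154 - 2Q.
Rewriting supply in inverse form: P = 126 + 5Q.
Setting demand equal to supply, 28 = 7Q, so Q* = 4 and P* = 146.
Total surplus is the full triangle between the curves from 0 to Q*: (1/2)(4)(154 - 126) = 56.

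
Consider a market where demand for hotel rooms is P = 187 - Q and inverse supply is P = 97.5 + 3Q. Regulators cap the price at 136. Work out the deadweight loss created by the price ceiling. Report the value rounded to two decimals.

182.09

Free-market equilibrium: 187 - Q = 97.5 + 3Q gives Q* = 22.375, P* = 164.625.
At P = 136, sellers supply (136 - 97.5)/3 = 12.8333 while buyers want more, so the quantity traded is 12.8333 at price 136.
The lost-trades triangle has base Q* - 12.8333 = 9.5417 and height equal to the gap between the curves at Q = 12.8333, which is 174.1667 - 136 = 38.1667. DWL = (1/2)(9.5417)(38.1667) = 182.0868.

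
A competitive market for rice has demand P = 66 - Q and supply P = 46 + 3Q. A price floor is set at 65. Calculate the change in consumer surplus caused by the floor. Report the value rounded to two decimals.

-12.00

Without the control, 66 - Q = 46 + 3Q so Q* = 5 and P* = 61.
At P = 65, buyers demand (66 - 65)/1 = 1 while sellers would supply more, so the quantity traded is 1 at price 65.
CS goes from (1/2)(5)(5) = 12.5 to 0.5 (computed as (66 - 65)(1) - (1/2)(1)(1)^2), a change of -12.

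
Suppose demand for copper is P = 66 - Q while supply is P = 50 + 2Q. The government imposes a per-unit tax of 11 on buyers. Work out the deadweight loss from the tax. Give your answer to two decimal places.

Pre-tax equilibrium: 66 - Q = 50 + 2Q gives Q* = 5.3333, P* = 60.6667.
With the tax, buyers' net willingness to pay falls by 11: (66 - 11) - Q = 50 + 2Q, so Q_t = 1.6667. Buyers pay P_b = 64.3333; sellers receive P_s = P_b - 11 = 53.3333.
Deadweight loss is the triangle between the curves from Q_t to Q*: (1/2)(5.3333 - 1.6667)(11) = 20.1667.

20.17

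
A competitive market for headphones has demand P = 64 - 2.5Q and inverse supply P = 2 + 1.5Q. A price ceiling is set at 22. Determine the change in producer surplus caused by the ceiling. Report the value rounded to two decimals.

Free-market equilibrium: 64 - 2.5Q = 2 + 1.5Q gives Q* = 15.5, P* = 25.25.
At the ceiling price 22, quantity supplied is (22 - 2)/1.5 = 13.3333; supply is the short side, so Q = 13.3333 trades at P = 22.
PS goes from (1/2)(15.5)(23.25) = 180.1875 to 133.3333 (computed as (22 - 2)(13.3333) - (1/2)(1.5)(13.3333)^2), a change of -46.8542.

-46.85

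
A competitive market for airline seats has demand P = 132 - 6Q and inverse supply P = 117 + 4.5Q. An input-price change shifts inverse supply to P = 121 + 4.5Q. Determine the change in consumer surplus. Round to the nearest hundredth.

Initial equilibrium: Q_0 = 1.4286, P_0 = 123.4286; CS_0 = (1/2)(1.4286)(8.5714) = 6.1224, PS_0 = (1/2)(1.4286)(6.4286) = 4.5918.
New equilibrium: 132 - 6Q = 121 + 4.5Q gives Q_1 = 1.0476, P_1 = 125.7143; CS_1 = 3.2925, PS_1 = 2.4694.
Change in consumer surplus = 3.2925 - 6.1224 = -2.8299.

-2.83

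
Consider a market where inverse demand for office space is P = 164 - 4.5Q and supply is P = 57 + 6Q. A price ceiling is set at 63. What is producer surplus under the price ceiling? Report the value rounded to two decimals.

Without the control, 164 - 4.5Q = 57 + 6Q so Q* = 10.1905 and P* = 118.1429.
At P = 63, sellers supply (63 - 57)/6 = 1 while buyers want more, so the quantity traded is 1 at price 63.
PS is the triangle above supply below 63: (1/2)(1)(63 - 57) = 3.

3.00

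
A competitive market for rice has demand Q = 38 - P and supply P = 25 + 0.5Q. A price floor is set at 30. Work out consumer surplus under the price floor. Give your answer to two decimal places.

32.00

Rewriting demand in inverse form: P = 38 - Q.
Free-market equilibrium: 38 - Q = 25 + 0.5Q gives Q* = 8.6667, P* = 29.3333.
At the floor price 30, quantity demanded is (38 - 30)/1 = 8; demand is the short side, so Q = 8 trades at P = 30.
CS is the triangle under demand above 30: (1/2)(8)(38 - 30) = 32.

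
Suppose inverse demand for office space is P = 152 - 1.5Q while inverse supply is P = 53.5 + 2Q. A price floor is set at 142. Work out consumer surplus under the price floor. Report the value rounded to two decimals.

33.33

Free-market equilibrium: 152 - 1.5Q = 53.5 + 2Q gives Q* = 28.1429, P* = 109.7857.
At P = 142, buyers demand (152 - 142)/1.5 = 6.6667 while sellers would supply more, so the quantity traded is 6.6667 at price 142.
CS is the triangle under demand above 142: (1/2)(6.6667)(152 - 142) = 33.3333.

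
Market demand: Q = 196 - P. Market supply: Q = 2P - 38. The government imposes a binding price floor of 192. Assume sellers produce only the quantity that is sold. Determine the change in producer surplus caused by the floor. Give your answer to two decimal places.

Rewriting demand in inverse form: P = 196 - Q.
Rewriting supply in inverse form: P = 19 + 0.5Q.
Without the control, 196 - Q = 19 + 0.5Q so Q* = 118 and P* = 78.
At the floor price 192, quantity demanded is (196 - 192)/1 = 4; demand is the short side, so Q = 4 trades at P = 192.
PS goes from (1/2)(118)(59) = 3481 to 688 (computed as (192 - 19)(4) - (1/2)(0.5)(4)^2), a change of -2793.

-2793.00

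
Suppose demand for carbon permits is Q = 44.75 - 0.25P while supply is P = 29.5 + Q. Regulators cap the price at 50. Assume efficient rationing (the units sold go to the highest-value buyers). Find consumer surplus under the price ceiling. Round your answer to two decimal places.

1804.00

Rewriting demand in inverse form: P = 179 - 4Q.
Free-market equilibrium: 179 - 4Q = 29.5 + Q gives Q* = 29.9, P* = 59.4.
At P = 50, sellers supply (50 - 29.5)/1 = 20.5 while buyers want more, so the quantity traded is 20.5 at price 50.
The demand price at Q = 20.5 is 97. CS is the trapezoid between demand and 50 over [0, 20.5]: (1/2)[(179 - 50) + (97 - 50)](20.5) = 1804.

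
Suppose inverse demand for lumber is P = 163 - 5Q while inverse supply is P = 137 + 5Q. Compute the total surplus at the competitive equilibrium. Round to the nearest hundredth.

Set 163 - 5Q = 137 + 5Q, which gives 26 = 10Q, so Q* = 2.6 and P* = 163 - 5(2.6) = 150.
Total surplus is the full triangle between the curves from 0 to Q*: (1/2)(2.6)(163 - 137) = 33.8.

33.80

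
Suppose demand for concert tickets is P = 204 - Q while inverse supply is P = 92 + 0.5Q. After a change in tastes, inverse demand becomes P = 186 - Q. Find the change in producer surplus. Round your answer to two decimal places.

-412.00

Initial equilibrium: Q_0 = 74.6667, P_0 = 129.3333; CS_0 = (1/2)(74.6667)(74.6667) = 2787.5556, PS_0 = (1/2)(74.6667)(37.3333) = 1393.7778.
New equilibrium: 186 - Q = 92 + 0.5Q gives Q_1 = 62.6667, P_1 = 123.3333; CS_1 = 1963.5556, PS_1 = 981.7778.
Change in producer surplus = 981.7778 - 1393.7778 = -412.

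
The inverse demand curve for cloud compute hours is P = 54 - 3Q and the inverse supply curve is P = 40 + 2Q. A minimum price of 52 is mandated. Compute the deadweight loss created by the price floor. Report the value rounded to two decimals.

11.38

Free-market equilibrium: 54 - 3Q = 40 + 2Q gives Q* = 2.8, P* = 45.6.
At P = 52, buyers demand (54 - 52)/3 = 0.6667 while sellers would supply more, so the quantity traded is 0.6667 at price 52.
The lost-trades triangle has base Q* - 0.6667 = 2.1333 and height equal to the gap between the curves at Q = 0.6667, which is 52 - 41.3333 = 10.6667. DWL = (1/2)(2.1333)(10.6667) = 11.3778.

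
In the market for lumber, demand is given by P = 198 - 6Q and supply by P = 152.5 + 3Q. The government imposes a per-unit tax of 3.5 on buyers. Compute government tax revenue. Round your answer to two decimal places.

16.33

Pre-tax equilibrium: 198 - 6Q = 152.5 + 3Q gives Q* = 5.0556, P* = 167.6667.
With the tax, buyers' net willingness to pay falls by 3.5: (198 - 3.5) - 6Q = 152.5 + 3Q, so Q_t = 4.6667. Buyers pay P_b = 170; sellers receive P_s = P_b - 3.5 = 166.5.
Revenue is the tax times quantity traded: 3.5 x 4.6667 = 16.3333.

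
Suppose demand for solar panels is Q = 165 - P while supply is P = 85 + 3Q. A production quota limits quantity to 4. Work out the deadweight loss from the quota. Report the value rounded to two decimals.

512.00

Rewriting demand in inverse form: P = 165 - Q.
Unrestricted equilibrium: Q* = (165 - 85)/(1 + 3) = 20.
At Q = 4 the demand price is 165 - (4) = 161 and the supply price is 85 + 3(4) = 97.
Deadweight loss is the triangle between the curves from 4 to 20: (1/2)(161 - 97)(20 - 4) = 512.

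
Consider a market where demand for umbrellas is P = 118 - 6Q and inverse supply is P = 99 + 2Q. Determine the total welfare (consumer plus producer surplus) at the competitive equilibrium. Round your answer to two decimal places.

Setting demand equal to supply, 19 = 8Q, so Q* = 2.375 and P* = 103.75.
Total surplus is the full triangle between the curves from 0 to Q*: (1/2)(2.375)(118 - 99) = 22.5625.

22.56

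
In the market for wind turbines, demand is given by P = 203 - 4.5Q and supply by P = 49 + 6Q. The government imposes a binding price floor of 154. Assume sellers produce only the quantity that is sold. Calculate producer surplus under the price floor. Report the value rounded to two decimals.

Without the control, 203 - 4.5Q = 49 + 6Q so Q* = 14.6667 and P* = 137.
At the floor price 154, quantity demanded is (203 - 154)/4.5 = 10.8889; demand is the short side, so Q = 10.8889 trades at P = 154.
The supply price at Q = 10.8889 is 114.3333. PS is the trapezoid between 154 and supply over [0, 10.8889]: (1/2)[(154 - 49) + (154 - 114.3333)](10.8889) = 787.6296.

787.63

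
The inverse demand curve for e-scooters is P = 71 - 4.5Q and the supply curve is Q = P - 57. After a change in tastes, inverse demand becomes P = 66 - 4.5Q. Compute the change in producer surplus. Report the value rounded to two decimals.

Rewriting supply in inverse form: P = 57 + Q.
Initial equilibrium: Q_0 = 2.5455, P_0 = 59.5455; CS_0 = (1/2)(2.5455)(11.4545) = 14.5785, PS_0 = (1/2)(2.5455)(2.5455) = 3.2397.
New equilibrium: 66 - 4.5Q = 57 + Q gives Q_1 = 1.6364, P_1 = 58.6364; CS_1 = 6.0248, PS_1 = 1.3388.
Change in producer surplus = 1.3388 - 3.2397 = -1.9008.

-1.90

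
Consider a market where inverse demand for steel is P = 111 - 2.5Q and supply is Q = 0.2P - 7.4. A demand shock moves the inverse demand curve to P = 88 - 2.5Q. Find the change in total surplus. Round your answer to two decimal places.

-191.67

Rewriting supply in inverse form: P = 37 + 5Q.
Initial equilibrium: Q_0 = 9.8667, P_0 = 86.3333; CS_0 = (1/2)(9.8667)(24.6667) = 121.6889, PS_0 = (1/2)(9.8667)(49.3333) = 243.3778.
New equilibrium: 88 - 2.5Q = 37 + 5Q gives Q_1 = 6.8, P_1 = 71; CS_1 = 57.8, PS_1 = 115.6.
Change in total surplus = (57.8 + 115.6) - (121.6889 + 243.3778) = -191.6667.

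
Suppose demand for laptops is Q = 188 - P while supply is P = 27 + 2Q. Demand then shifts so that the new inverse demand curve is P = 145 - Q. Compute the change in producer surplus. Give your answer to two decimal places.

Rewriting demand in inverse form: P = 188 - Q.
Initial equilibrium: Q_0 = 53.6667, P_0 = 134.3333; CS_0 = (1/2)(53.6667)(53.6667) = 1440.0556, PS_0 = (1/2)(53.6667)(107.3333) = 2880.1111.
New equilibrium: 145 - Q = 27 + 2Q gives Q_1 = 39.3333, P_1 = 105.6667; CS_1 = 773.5556, PS_1 = 1547.1111.
Change in producer surplus = 1547.1111 - 2880.1111 = -1333.

-1333.00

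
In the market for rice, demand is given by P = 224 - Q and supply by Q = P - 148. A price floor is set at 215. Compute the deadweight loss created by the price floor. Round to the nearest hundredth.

Rewriting supply in inverse form: P = 148 + Q.
Free-market equilibrium: 224 - Q = 148 + Q gives Q* = 38, P* = 186.
At the floor price 215, quantity demanded is (224 - 215)/1 = 9; demand is the short side, so Q = 9 trades at P = 215.
At Q = 9 the demand price is 215 and the supply price is 157. Deadweight loss is the triangle between the curves from 9 to 38: (1/2)(215 - 157)(38 - 9) = 841.

841.00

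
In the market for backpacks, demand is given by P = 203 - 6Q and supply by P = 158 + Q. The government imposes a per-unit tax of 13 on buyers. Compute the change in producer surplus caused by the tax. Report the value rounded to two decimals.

Without the tax, 203 - 6Q = 158 + Q so Q* = 6.4286 and P* = 164.4286.
With the tax, buyers' net willingness to pay falls by 13: (203 - 13) - 6Q = 158 + Q, so Q_t = 4.5714. Buyers pay P_b = 175.5714; sellers receive P_s = P_b - 13 = 162.5714.
PS falls from (1/2)(6.4286)(6.4286) = 20.6633 to (1/2)(4.5714)(4.5714) = 10.449, a change of -10.2143.

-10.21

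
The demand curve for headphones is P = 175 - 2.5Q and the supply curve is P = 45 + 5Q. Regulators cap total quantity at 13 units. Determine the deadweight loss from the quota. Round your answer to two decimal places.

70.42

Unrestricted equilibrium: Q* = (175 - 45)/(2.5 + 5) = 17.3333.
At Q = 13 the demand price is 175 - 2.5(13) = 142.5 and the supply price is 45 + 5(13) = 110.
DWL = (1/2)(gap between curves at 13) x (Q* - 13) = (1/2)(32.5)(4.3333) = 70.4167.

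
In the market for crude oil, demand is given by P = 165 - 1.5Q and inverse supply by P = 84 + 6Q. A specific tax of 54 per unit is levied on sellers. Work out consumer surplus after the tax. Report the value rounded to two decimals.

9.72

Without the tax, 165 - 1.5Q = 84 + 6Q so Q* = 10.8 and P* = 148.8.
A tax on sellers shifts supply up by 54: 165 - 1.5Q = 84 + 6Q + 54, so Q_t = 3.6. Buyers pay P_b = 159.6; sellers receive P_s = P_b - 54 = 105.6.
CS = (1/2)(Q_t)(165 - P_b) = (1/2)(3.6)(5.4) = 9.72.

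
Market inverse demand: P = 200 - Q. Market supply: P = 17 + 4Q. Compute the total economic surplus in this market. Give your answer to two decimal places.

Set 200 - Q = 17 + 4Q, which gives 183 = 5Q, so Q* = 36.6 and P* = 200 - (36.6) = 163.4.
Total surplus is the full triangle between the curves from 0 to Q*: (1/2)(36.6)(200 - 17) = 3348.9.

3348.90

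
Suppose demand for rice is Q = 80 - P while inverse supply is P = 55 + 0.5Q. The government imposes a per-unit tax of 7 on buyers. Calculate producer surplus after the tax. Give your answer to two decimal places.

Rewriting demand in inverse form: P = 80 - Q.
Pre-tax equilibrium: 80 - Q = 55 + 0.5Q gives Q* = 16.6667, P* = 63.3333.
With the tax, buyers' net willingness to pay falls by 7: (80 - 7) - Q = 55 + 0.5Q, so Q_t = 12. Buyers pay P_b = 68; sellers receive P_s = P_b - 7 = 61.
PS = (1/2)(Q_t)(P_s - 55) = (1/2)(12)(6) = 36.

36.00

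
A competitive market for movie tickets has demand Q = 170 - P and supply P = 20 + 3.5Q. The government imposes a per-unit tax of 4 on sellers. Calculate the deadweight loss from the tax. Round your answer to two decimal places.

1.78

Rewriting demand in inverse form: P = 170 - Q.
Without the tax, 170 - Q = 20 + 3.5Q so Q* = 33.3333 and P* = 136.6667.
With the tax, sellers need 4 more per unit: 170 - Q = 20 + 3.5Q + 4, so Q_t = 32.4444. Buyers pay P_b = 137.5556; sellers receive P_s = P_b - 4 = 133.5556.
Deadweight loss is the triangle between the curves from Q_t to Q*: (1/2)(33.3333 - 32.4444)(4) = 1.7778.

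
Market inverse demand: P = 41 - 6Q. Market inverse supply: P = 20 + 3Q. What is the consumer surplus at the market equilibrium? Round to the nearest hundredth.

Set 41 - 6Q = 20 + 3Q, which gives 21 = 9Q, so Q* = 2.3333 and P* = 41 - 6(2.3333) = 27.
CS is the area between the demand curve and P* from 0 to Q*: (1/2)(2.3333)(14) = 16.3333.

16.33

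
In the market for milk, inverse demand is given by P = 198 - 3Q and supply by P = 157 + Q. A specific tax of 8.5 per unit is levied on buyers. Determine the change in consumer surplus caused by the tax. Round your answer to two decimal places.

-58.57

Pre-tax equilibrium: 198 - 3Q = 157 + Q gives Q* = 10.25, P* = 167.25.
A tax on buyers shifts demand down by 8.5: (198 - 8.5) - 3Q = 157 + Q, so Q_t = 8.125. Buyers pay P_b = 173.625; sellers receive P_s = P_b - 8.5 = 165.125.
Consumers lose the trapezoid between P* and P_b out to Q_t plus the triangle from Q_t to Q*: change in CS = 99.0234 - 157.5938 = -58.5703.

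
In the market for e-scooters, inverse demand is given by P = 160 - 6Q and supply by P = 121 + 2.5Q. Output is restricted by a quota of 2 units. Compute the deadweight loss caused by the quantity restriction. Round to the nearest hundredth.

28.47

Without the quota, 160 - 6Q = 121 + 2.5Q gives Q* = 4.5882.
At Q = 2 the demand price is 160 - 6(2) = 148 and the supply price is 121 + 2.5(2) = 126.
Deadweight loss is the triangle between the curves from 2 to 4.5882: (1/2)(148 - 126)(4.5882 - 2) = 28.4706.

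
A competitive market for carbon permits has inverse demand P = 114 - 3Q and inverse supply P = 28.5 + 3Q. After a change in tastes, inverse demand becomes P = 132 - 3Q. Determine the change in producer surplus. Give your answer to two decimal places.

141.75

Initial equilibrium: Q_0 = 14.25, P_0 = 71.25; CS_0 = (1/2)(14.25)(42.75) = 304.5938, PS_0 = (1/2)(14.25)(42.75) = 304.5938.
New equilibrium: 132 - 3Q = 28.5 + 3Q gives Q_1 = 17.25, P_1 = 80.25; CS_1 = 446.3438, PS_1 = 446.3438.
Change in producer surplus = 446.3438 - 304.5938 = 141.75.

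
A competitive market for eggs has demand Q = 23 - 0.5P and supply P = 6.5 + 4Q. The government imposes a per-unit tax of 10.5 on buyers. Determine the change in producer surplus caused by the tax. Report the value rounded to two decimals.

Rewriting demand in inverse form: P = 46 - 2Q.
Without the tax, 46 - 2Q = 6.5 + 4Q so Q* = 6.5833 and P* = 32.8333.
A tax on buyers shifts demand down by 10.5: (46 - 10.5) - 2Q = 6.5 + 4Q, so Q_t = 4.8333. Buyers pay P_b = 36.3333; sellers receive P_s = P_b - 10.5 = 25.8333.
PS falls from (1/2)(6.5833)(26.3333) = 86.6806 to (1/2)(4.8333)(19.3333) = 46.7222, a change of -39.9583.

-39.96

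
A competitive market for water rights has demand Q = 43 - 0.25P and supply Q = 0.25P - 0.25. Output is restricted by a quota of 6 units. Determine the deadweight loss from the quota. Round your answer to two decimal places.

Rewriting demand in inverse form: P = 172 - 4Q.
Rewriting supply in inverse form: P = 1 + 4Q.
Without the quota, 172 - 4Q = 1 + 4Q gives Q* = 21.375.
At Q = 6 the demand price is 172 - 4(6) = 148 and the supply price is 1 + 4(6) = 25.
Deadweight loss is the triangle between the curves from 6 to 21.375: (1/2)(148 - 25)(21.375 - 6) = 945.5625.

945.56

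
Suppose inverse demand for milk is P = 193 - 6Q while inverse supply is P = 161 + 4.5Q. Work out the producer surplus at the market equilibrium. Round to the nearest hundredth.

Equilibrium: 193 - 6Q = 161 + 4.5Q, so Q* = 3.0476 and P* = 174.7143.
Producer surplus is the triangle above supply below P*: (1/2)(3.0476)(174.7143 - 161) = (1/2)(3.0476)(13.7143) = 20.898.

20.90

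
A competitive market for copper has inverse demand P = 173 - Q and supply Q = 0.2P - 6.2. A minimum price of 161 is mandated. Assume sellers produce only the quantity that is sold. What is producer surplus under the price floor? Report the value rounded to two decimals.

Rewriting supply in inverse form: P = 31 + 5Q.
Without the control, 173 - Q = 31 + 5Q so Q* = 23.6667 and P* = 149.3333.
At the floor price 161, quantity demanded is (173 - 161)/1 = 12; demand is the short side, so Q = 12 trades at P = 161.
The supply price at Q = 12 is 91. PS is the trapezoid between 161 and supply over [0, 12]: (1/2)[(161 - 31) + (161 - 91)](12) = 1200.

1200.00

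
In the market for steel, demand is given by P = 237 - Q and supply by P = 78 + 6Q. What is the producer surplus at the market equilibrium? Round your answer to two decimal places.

1547.82

Setting demand equal to supply, 159 = 7Q, so Q* = 22.7143 and P* = 214.2857.
Producer surplus is the triangle above supply below P*: (1/2)(22.7143)(214.2857 - 78) = (1/2)(22.7143)(136.2857) = 1547.8163.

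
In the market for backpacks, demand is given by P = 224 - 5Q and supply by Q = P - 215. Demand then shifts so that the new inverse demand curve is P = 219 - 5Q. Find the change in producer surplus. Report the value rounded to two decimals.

Rewriting supply in inverse form: P = 215 + Q.
Initial equilibrium: Q_0 = 1.5, P_0 = 216.5; CS_0 = (1/2)(1.5)(7.5) = 5.625, PS_0 = (1/2)(1.5)(1.5) = 1.125.
New equilibrium: 219 - 5Q = 215 + Q gives Q_1 = 0.6667, P_1 = 215.6667; CS_1 = 1.1111, PS_1 = 0.2222.
Change in producer surplus = 0.2222 - 1.125 = -0.9028.

-0.90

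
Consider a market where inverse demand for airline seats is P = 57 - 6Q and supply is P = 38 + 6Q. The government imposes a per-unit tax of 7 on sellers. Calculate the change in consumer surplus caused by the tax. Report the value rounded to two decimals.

Pre-tax equilibrium: 57 - 6Q = 38 + 6Q gives Q* = 1.5833, P* = 47.5.
With the tax, sellers need 7 more per unit: 57 - 6Q = 38 + 6Q + 7, so Q_t = 1. Buyers pay P_b = 51; sellers receive P_s = P_b - 7 = 44.
Consumers lose the trapezoid between P* and P_b out to Q_t plus the triangle from Q_t to Q*: change in CS = 3 - 7.5208 = -4.5208.

-4.52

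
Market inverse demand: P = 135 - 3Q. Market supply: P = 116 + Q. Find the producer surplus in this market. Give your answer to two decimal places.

Setting demand equal to supply, 19 = 4Q, so Q* = 4.75 and P* = 120.75.
The supply curve's price intercept is 116, so PS = (1/2)(Q*)(P* - 116) = (1/2)(4.75)(4.75) = 11.2812.

11.28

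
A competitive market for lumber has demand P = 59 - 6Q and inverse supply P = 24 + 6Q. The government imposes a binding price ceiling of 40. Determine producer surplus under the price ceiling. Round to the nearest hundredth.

Free-market equilibrium: 59 - 6Q = 24 + 6Q gives Q* = 2.9167, P* = 41.5.
At the ceiling price 40, quantity supplied is (40 - 24)/6 = 2.6667; supply is the short side, so Q = 2.6667 trades at P = 40.
PS is the triangle above supply below 40: (1/2)(2.6667)(40 - 24) = 21.3333.

21.33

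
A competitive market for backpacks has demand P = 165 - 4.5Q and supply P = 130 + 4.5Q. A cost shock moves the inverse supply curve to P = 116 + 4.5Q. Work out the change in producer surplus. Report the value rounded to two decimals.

Initial equilibrium: Q_0 = 3.8889, P_0 = 147.5; CS_0 = (1/2)(3.8889)(17.5) = 34.0278, PS_0 = (1/2)(3.8889)(17.5) = 34.0278.
New equilibrium: 165 - 4.5Q = 116 + 4.5Q gives Q_1 = 5.4444, P_1 = 140.5; CS_1 = 66.6944, PS_1 = 66.6944.
Change in producer surplus = 66.6944 - 34.0278 = 32.6667.

32.67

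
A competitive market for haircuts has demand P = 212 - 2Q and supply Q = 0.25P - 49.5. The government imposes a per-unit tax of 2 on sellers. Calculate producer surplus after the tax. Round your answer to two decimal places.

8.00

Rewriting supply in inverse form: P = 198 + 4Q.
Pre-tax equilibrium: 212 - 2Q = 198 + 4Q gives Q* = 2.3333, P* = 207.3333.
With the tax, sellers need 2 more per unit: 212 - 2Q = 198 + 4Q + 2, so Q_t = 2. Buyers pay P_b = 208; sellers receive P_s = P_b - 2 = 206.
PS = (1/2)(Q_t)(P_s - 198) = (1/2)(2)(8) = 8.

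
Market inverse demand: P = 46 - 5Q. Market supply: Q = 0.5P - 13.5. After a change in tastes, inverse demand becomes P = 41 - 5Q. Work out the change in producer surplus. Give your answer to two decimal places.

Rewriting supply in inverse form: P = 27 + 2Q.
Initial equilibrium: Q_0 = 2.7143, P_0 = 32.4286; CS_0 = (1/2)(2.7143)(13.5714) = 18.4184, PS_0 = (1/2)(2.7143)(5.4286) = 7.3673.
New equilibrium: 41 - 5Q = 27 + 2Q gives Q_1 = 2, P_1 = 31; CS_1 = 10, PS_1 = 4.
Change in producer surplus = 4 - 7.3673 = -3.3673.

-3.37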